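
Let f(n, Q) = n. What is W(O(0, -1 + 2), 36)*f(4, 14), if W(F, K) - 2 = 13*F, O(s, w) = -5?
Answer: -252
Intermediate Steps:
W(F, K) = 2 + 13*F
W(O(0, -1 + 2), 36)*f(4, 14) = (2 + 13*(-5))*4 = (2 - 65)*4 = -63*4 = -252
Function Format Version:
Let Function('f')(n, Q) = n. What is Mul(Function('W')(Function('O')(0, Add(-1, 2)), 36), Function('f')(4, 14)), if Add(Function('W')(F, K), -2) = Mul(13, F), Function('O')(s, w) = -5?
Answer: -252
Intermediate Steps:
Function('W')(F, K) = Add(2, Mul(13, F))
Mul(Function('W')(Function('O')(0, Add(-1, 2)), 36), Function('f')(4, 14)) = Mul(Add(2, Mul(13, -5)), 4) = Mul(Add(2, -65), 4) = Mul(-63, 4) = -252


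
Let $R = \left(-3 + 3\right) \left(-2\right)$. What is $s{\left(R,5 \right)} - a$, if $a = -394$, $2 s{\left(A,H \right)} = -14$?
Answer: $387$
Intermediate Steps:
$R = 0$ ($R = 0 \left(-2\right) = 0$)
$s{\left(A,H \right)} = -7$ ($s{\left(A,H \right)} = \frac{1}{2} \left(-14\right) = -7$)
$s{\left(R,5 \right)} - a = -7 - -394 = -7 + 394 = 387$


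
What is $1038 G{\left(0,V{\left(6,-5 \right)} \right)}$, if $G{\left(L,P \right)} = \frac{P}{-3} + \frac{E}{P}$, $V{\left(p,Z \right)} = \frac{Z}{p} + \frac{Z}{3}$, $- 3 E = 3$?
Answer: $\frac{6401}{5} \approx 1280.2$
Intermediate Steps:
$E = -1$ ($E = \left(- \frac{1}{3}\right) 3 = -1$)
$V{\left(p,Z \right)} = \frac{Z}{3} + \frac{Z}{p}$ ($V{\left(p,Z \right)} = \frac{Z}{p} + Z \frac{1}{3} = \frac{Z}{p} + \frac{Z}{3} = \frac{Z}{3} + \frac{Z}{p}$)
$G{\left(L,P \right)} = - \frac{1}{P} - \frac{P}{3}$ ($G{\left(L,P \right)} = \frac{P}{-3} - \frac{1}{P} = P \left(- \frac{1}{3}\right) - \frac{1}{P} = - \frac{P}{3} - \frac{1}{P} = - \frac{1}{P} - \frac{P}{3}$)
$1038 G{\left(0,V{\left(6,-5 \right)} \right)} = 1038 \left(- \frac{1}{\frac{1}{3} \left(-5\right) - \frac{5}{6}} - \frac{\frac{1}{3} \left(-5\right) - \frac{5}{6}}{3}\right) = 1038 \left(- \frac{1}{- \frac{5}{3} - \frac{5}{6}} - \frac{- \frac{5}{3} - \frac{5}{6}}{3}\right) = 1038 \left(- \frac{1}{- \frac{5}{2}} - - \frac{5}{6}\right) = 1038 \left(\left(-1\right) \left(- \frac{2}{5}\right) + \frac{5}{6}\right) = 1038 \left(\frac{2}{5} + \frac{5}{6}\right) = 1038 \cdot \frac{37}{30} = \frac{6401}{5}$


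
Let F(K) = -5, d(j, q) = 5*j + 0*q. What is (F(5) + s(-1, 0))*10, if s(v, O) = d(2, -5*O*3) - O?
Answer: 50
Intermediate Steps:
d(j, q) = 5*j (d(j, q) = 5*j + 0 = 5*j)
s(v, O) = 10 - O (s(v, O) = 5*2 - O = 10 - O)
(F(5) + s(-1, 0))*10 = (-5 + (10 - 1*0))*10 = (-5 + (10 + 0))*10 = (-5 + 10)*10 = 5*10 = 50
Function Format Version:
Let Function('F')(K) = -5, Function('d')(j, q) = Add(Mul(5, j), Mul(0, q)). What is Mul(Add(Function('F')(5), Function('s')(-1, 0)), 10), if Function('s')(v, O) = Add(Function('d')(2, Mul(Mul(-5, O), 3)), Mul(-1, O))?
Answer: 50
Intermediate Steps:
Function('d')(j, q) = Mul(5, j) (Function('d')(j, q) = Add(Mul(5, j), 0) = Mul(5, j))
Function('s')(v, O) = Add(10, Mul(-1, O)) (Function('s')(v, O) = Add(Mul(5, 2), Mul(-1, O)) = Add(10, Mul(-1, O)))
Mul(Add(Function('F')(5), Function('s')(-1, 0)), 10) = Mul(Add(-5, Add(10, Mul(-1, 0))), 10) = Mul(Add(-5, Add(10, 0)), 10) = Mul(Add(-5, 10), 10) = Mul(5, 10) = 50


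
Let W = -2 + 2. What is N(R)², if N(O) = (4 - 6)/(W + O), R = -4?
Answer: ¼ ≈ 0.25000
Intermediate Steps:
W = 0
N(O) = -2/O (N(O) = (4 - 6)/(0 + O) = -2/O)
N(R)² = (-2/(-4))² = (-2*(-¼))² = (½)² = ¼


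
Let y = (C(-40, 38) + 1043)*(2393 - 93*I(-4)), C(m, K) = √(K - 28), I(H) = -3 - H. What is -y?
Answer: -2398900 - 2300*√10 ≈ -2.4062e+6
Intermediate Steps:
C(m, K) = √(-28 + K)
y = 2398900 + 2300*√10 (y = (√(-28 + 38) + 1043)*(2393 - 93*(-3 - 1*(-4))) = (√10 + 1043)*(2393 - 93*(-3 + 4)) = (1043 + √10)*(2393 - 93*1) = (1043 + √10)*(2393 - 93) = (1043 + √10)*2300 = 2398900 + 2300*√10 ≈ 2.4062e+6)
-y = -(2398900 + 2300*√10) = -2398900 - 2300*√10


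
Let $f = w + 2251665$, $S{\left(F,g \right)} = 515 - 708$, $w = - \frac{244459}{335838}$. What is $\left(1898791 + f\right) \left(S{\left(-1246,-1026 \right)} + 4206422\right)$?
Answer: $\frac{5862980992452680201}{335838} \approx 1.7458 \cdot 10^{13}$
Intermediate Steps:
$w = - \frac{244459}{335838}$ ($w = \left(-244459\right) \frac{1}{335838} = - \frac{244459}{335838} \approx -0.72791$)
$S{\left(F,g \right)} = -193$
$f = \frac{756194425811}{335838}$ ($f = - \frac{244459}{335838} + 2251665 = \frac{756194425811}{335838} \approx 2.2517 \cdot 10^{6}$)
$\left(1898791 + f\right) \left(S{\left(-1246,-1026 \right)} + 4206422\right) = \left(1898791 + \frac{756194425811}{335838}\right) \left(-193 + 4206422\right) = \frac{1393880597669}{335838} \cdot 4206229 = \frac{5862980992452680201}{335838}$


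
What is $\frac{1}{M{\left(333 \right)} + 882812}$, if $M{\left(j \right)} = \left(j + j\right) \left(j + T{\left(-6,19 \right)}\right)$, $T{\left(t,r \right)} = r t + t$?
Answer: $\frac{1}{1024670} \approx 9.7592 \cdot 10^{-7}$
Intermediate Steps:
$T{\left(t,r \right)} = t + r t$
$M{\left(j \right)} = 2 j \left(-120 + j\right)$ ($M{\left(j \right)} = \left(j + j\right) \left(j - 6 \left(1 + 19\right)\right) = 2 j \left(j - 120\right) = 2 j \left(-120 + j\right)$)
$\frac{1}{M{\left(333 \right)} + 882812} = \frac{1}{2 \cdot 333 \left(-120 + 333\right) + 882812} = \frac{1}{2 \cdot 333 \cdot 213 + 882812} = \frac{1}{141858 + 882812} = \frac{1}{1024670}$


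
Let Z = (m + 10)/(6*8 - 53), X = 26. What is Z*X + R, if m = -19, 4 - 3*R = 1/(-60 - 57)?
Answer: 84479/1755 ≈ 48.136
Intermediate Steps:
R = 469/351 (R = 4/3 - 1/(3*(-60 - 57)) = 4/3 - ⅓/(-117) = 4/3 - ⅓*(-1/117) = 4/3 + 1/351 = 469/351 ≈ 1.3362)
Z = 9/5 (Z = (-19 + 10)/(6*8 - 53) = -9/(48 - 53) = -9/(-5) = -9*(-⅕) = 9/5 ≈ 1.8000)
Z*X + R = (9/5)*26 + 469/351 = 234/5 + 469/351 = 84479/1755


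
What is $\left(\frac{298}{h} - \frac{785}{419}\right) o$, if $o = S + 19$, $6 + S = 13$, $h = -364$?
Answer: $- \frac{205301}{2933} \approx -69.997$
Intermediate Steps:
$S = 7$ ($S = -6 + 13 = 7$)
$o = 26$ ($o = 7 + 19 = 26$)
$\left(\frac{298}{h} - \frac{785}{419}\right) o = \left(\frac{298}{-364} - \frac{785}{419}\right) 26 = \left(298 \left(- \frac{1}{364}\right) - \frac{785}{419}\right) 26 = \left(- \frac{149}{182} - \frac{785}{419}\right) 26 = \left(- \frac{205301}{76258}\right) 26 = - \frac{205301}{2933}$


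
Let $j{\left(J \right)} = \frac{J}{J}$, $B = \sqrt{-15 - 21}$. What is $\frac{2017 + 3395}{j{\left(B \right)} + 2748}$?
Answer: $\frac{5412}{2749} \approx 1.9687$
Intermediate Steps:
$B = 6 i$ ($B = \sqrt{-36} = 6 i \approx 6.0 i$)
$j{\left(J \right)} = 1$
$\frac{2017 + 3395}{j{\left(B \right)} + 2748} = \frac{2017 + 3395}{1 + 2748} = \frac{5412}{2749}$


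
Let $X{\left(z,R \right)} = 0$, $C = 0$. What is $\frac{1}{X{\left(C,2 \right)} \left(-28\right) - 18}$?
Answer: $- \frac{1}{18} \approx -0.055556$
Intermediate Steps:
$\frac{1}{X{\left(C,2 \right)} \left(-28\right) - 18} = \frac{1}{0 \left(-28\right) - 18} = \frac{1}{0 - 18} = \frac{1}{-18} = - \frac{1}{18}$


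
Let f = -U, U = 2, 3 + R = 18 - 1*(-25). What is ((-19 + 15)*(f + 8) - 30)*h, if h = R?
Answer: -2160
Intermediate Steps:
R = 40 (R = -3 + (18 - 1*(-25)) = -3 + (18 + 25) = -3 + 43 = 40)
h = 40
f = -2 (f = -1*2 = -2)
((-19 + 15)*(f + 8) - 30)*h = ((-19 + 15)*(-2 + 8) - 30)*40 = (-4*6 - 30)*40 = (-24 - 30)*40 = -54*40 = -2160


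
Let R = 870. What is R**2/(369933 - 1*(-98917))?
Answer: 15138/9377 ≈ 1.6144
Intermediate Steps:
R**2/(369933 - 1*(-98917)) = 870**2/(369933 - 1*(-98917)) = 756900/(369933 + 98917) = 756900/468850 = 756900*(1/468850) = 15138/9377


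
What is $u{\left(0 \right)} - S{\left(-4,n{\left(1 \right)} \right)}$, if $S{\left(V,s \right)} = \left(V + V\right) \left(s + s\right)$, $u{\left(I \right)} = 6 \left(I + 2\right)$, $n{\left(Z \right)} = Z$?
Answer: $28$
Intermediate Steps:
$u{\left(I \right)} = 12 + 6 I$ ($u{\left(I \right)} = 6 \left(2 + I\right) = 12 + 6 I$)
$S{\left(V,s \right)} = 4 V s$ ($S{\left(V,s \right)} = 2 V 2 s = 4 V s$)
$u{\left(0 \right)} - S{\left(-4,n{\left(1 \right)} \right)} = \left(12 + 6 \cdot 0\right) - 4 \left(-4\right) 1 = \left(12 + 0\right) - -16 = 12 + 16 = 28$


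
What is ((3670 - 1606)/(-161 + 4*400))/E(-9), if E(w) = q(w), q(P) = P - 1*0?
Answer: -688/4317 ≈ -0.15937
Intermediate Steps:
q(P) = P (q(P) = P + 0 = P)
E(w) = w
((3670 - 1606)/(-161 + 4*400))/E(-9) = ((3670 - 1606)/(-161 + 4*400))/(-9) = (2064/(-161 + 1600))*(-⅑) = (2064/1439)*(-⅑) = -688/4317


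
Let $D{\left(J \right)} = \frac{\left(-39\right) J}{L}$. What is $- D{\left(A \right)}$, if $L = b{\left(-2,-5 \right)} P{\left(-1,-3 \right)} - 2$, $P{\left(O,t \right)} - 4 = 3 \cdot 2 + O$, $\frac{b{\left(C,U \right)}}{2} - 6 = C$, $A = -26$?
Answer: $- \frac{507}{35} \approx -14.486$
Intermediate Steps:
$b{\left(C,U \right)} = 12 + 2 C$
$P{\left(O,t \right)} = 10 + O$ ($P{\left(O,t \right)} = 4 + \left(3 \cdot 2 + O\right) = 4 + \left(6 + O\right) = 10 + O$)
$L = 70$ ($L = \left(12 + 2 \left(-2\right)\right) \left(10 - 1\right) - 2 = \left(12 - 4\right) 9 - 2 = 8 \cdot 9 - 2 = 72 - 2 = 70$)
$D{\left(J \right)} = - \frac{39 J}{70}$ ($D{\left(J \right)} = \frac{\left(-39\right) J}{70} = - 39 J \frac{1}{70} = - \frac{39 J}{70}$)
$- D{\left(A \right)} = - \frac{\left(-39\right) \left(-26\right)}{70} = \left(-1\right) \frac{507}{35} = - \frac{507}{35}$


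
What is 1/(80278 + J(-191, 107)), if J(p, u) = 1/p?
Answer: 191/15333097 ≈ 1.2457e-5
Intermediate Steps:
1/(80278 + J(-191, 107)) = 1/(80278 + 1/(-191)) = 1/(80278 - 1/191) = 1/(15333097/191) = 191/15333097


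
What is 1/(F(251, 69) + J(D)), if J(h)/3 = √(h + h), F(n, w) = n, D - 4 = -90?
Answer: 251/64549 - 6*I*√43/64549 ≈ 0.0038885 - 0.00060953*I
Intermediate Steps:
D = -86 (D = 4 - 90 = -86)
J(h) = 3*√2*√h (J(h) = 3*√(h + h) = 3*√(2*h) = 3*(√2*√h) = 3*√2*√h)
1/(F(251, 69) + J(D)) = 1/(251 + 3*√2*√(-86)) = 1/(251 + 3*√2*(I*√86)) = 1/(251 + 6*I*√43)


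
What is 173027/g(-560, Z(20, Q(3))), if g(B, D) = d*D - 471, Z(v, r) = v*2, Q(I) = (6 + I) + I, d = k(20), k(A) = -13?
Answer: -173027/991 ≈ -174.60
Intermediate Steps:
d = -13
Q(I) = 6 + 2*I
Z(v, r) = 2*v
g(B, D) = -471 - 13*D (g(B, D) = -13*D - 471 = -471 - 13*D)
173027/g(-560, Z(20, Q(3))) = 173027/(-471 - 26*20) = 173027/(-471 - 13*40) = 173027/(-471 - 520) = 173027/(-991) = 173027*(-1/991) = -173027/991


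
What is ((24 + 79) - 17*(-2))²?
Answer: 18769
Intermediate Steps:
((24 + 79) - 17*(-2))² = (103 + 34)² = 137² = 18769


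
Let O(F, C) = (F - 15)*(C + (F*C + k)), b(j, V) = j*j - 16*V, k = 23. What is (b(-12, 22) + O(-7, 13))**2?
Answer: 1004004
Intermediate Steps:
b(j, V) = j**2 - 16*V
O(F, C) = (-15 + F)*(23 + C + C*F) (O(F, C) = (F - 15)*(C + (F*C + 23)) = (-15 + F)*(C + (C*F + 23)) = (-15 + F)*(C + (23 + C*F)) = (-15 + F)*(23 + C + C*F))
(b(-12, 22) + O(-7, 13))**2 = (((-12)**2 - 16*22) + (-345 - 15*13 + 23*(-7) + 13*(-7)**2 - 14*13*(-7)))**2 = ((144 - 352) + (-345 - 195 - 161 + 13*49 + 1274))**2 = (-208 + (-345 - 195 - 161 + 637 + 1274))**2 = (-208 + 1210)**2 = 1002**2 = 1004004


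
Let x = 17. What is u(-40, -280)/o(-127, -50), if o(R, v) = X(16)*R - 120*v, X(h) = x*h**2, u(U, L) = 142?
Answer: -71/273352 ≈ -0.00025974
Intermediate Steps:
X(h) = 17*h**2
o(R, v) = -120*v + 4352*R (o(R, v) = (17*16**2)*R - 120*v = (17*256)*R - 120*v = 4352*R - 120*v = -120*v + 4352*R)
u(-40, -280)/o(-127, -50) = 142/(-120*(-50) + 4352*(-127)) = 142/(6000 - 552704) = 142/(-546704) = 142*(-1/546704) = -71/273352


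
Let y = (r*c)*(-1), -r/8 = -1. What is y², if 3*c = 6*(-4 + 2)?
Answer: 1024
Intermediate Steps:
r = 8 (r = -8*(-1) = 8)
c = -4 (c = (6*(-4 + 2))/3 = (6*(-2))/3 = (⅓)*(-12) = -4)
y = 32 (y = (8*(-4))*(-1) = -32*(-1) = 32)
y² = 32² = 1024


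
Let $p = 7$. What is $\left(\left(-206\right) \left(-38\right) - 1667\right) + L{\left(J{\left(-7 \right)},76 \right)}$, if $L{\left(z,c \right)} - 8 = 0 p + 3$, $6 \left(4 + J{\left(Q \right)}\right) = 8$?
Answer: $6172$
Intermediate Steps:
$J{\left(Q \right)} = - \frac{8}{3}$ ($J{\left(Q \right)} = -4 + \frac{1}{6} \cdot 8 = -4 + \frac{4}{3} = - \frac{8}{3}$)
$L{\left(z,c \right)} = 11$ ($L{\left(z,c \right)} = 8 + \left(0 \cdot 7 + 3\right) = 8 + \left(0 + 3\right) = 8 + 3 = 11$)
$\left(\left(-206\right) \left(-38\right) - 1667\right) + L{\left(J{\left(-7 \right)},76 \right)} = \left(\left(-206\right) \left(-38\right) - 1667\right) + 11 = \left(7828 - 1667\right) + 11 = 6161 + 11 = 6172$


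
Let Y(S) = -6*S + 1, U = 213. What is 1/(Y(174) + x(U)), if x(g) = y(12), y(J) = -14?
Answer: -1/1057 ≈ -0.00094607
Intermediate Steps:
x(g) = -14
Y(S) = 1 - 6*S
1/(Y(174) + x(U)) = 1/((1 - 6*174) - 14) = 1/((1 - 1044) - 14) = 1/(-1043 - 14) = 1/(-1057) = -1/1057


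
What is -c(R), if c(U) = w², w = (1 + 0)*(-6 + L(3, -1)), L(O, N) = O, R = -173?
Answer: -9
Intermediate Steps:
w = -3 (w = (1 + 0)*(-6 + 3) = 1*(-3) = -3)
c(U) = 9 (c(U) = (-3)² = 9)
-c(R) = -1*9 = -9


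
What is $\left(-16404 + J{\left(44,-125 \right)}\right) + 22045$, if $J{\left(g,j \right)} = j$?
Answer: $5516$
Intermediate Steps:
$\left(-16404 + J{\left(44,-125 \right)}\right) + 22045 = \left(-16404 - 125\right) + 22045 = -16529 + 22045 = 5516$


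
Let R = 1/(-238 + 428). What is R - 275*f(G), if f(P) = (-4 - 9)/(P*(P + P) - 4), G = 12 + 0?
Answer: 339767/26980 ≈ 12.593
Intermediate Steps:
G = 12
R = 1/190 ≈ 0.0052632
f(P) = -13/(-4 + 2*P²) (f(P) = -13/(P*(2*P) - 4) = -13/(2*P² - 4) = -13/(-4 + 2*P²))
R - 275*f(G) = 1/190 - (-3575)/(-4 + 2*12²) = 1/190 - (-3575)/(-4 + 2*144) = 1/190 - (-3575)/(-4 + 288) = 1/190 - (-3575)/284 = 1/190 - 275*(-13/284) = 1/190 + 3575/284 = 339767/26980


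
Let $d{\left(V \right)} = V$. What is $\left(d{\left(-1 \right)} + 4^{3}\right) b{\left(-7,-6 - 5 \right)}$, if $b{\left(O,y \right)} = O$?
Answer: $-441$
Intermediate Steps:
$\left(d{\left(-1 \right)} + 4^{3}\right) b{\left(-7,-6 - 5 \right)} = \left(-1 + 4^{3}\right) \left(-7\right) = \left(-1 + 64\right) \left(-7\right) = 63 \left(-7\right) = -441$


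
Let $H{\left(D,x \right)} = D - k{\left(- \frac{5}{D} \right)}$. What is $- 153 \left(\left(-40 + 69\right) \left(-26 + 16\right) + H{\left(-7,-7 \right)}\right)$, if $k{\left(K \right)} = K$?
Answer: $\frac{318852}{7} \approx 45550.0$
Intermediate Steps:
$H{\left(D,x \right)} = D + \frac{5}{D}$ ($H{\left(D,x \right)} = D - - \frac{5}{D} = D + \frac{5}{D}$)
$- 153 \left(\left(-40 + 69\right) \left(-26 + 16\right) + H{\left(-7,-7 \right)}\right) = - 153 \left(\left(-40 + 69\right) \left(-26 + 16\right) - \left(7 - \frac{5}{-7}\right)\right) = - 153 \left(29 \left(-10\right) + \left(-7 + 5 \left(- \frac{1}{7}\right)\right)\right) = - 153 \left(-290 - \frac{54}{7}\right) = \left(-153\right) \left(- \frac{2084}{7}\right) = \frac{318852}{7}$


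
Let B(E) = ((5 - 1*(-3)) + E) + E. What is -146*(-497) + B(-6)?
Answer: 72558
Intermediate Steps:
B(E) = 8 + 2*E (B(E) = ((5 + 3) + E) + E = (8 + E) + E = 8 + 2*E)
-146*(-497) + B(-6) = -146*(-497) + (8 + 2*(-6)) = 72562 + (8 - 12) = 72562 - 4 = 72558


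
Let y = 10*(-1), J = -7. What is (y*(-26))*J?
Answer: -1820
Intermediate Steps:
y = -10
(y*(-26))*J = -10*(-26)*(-7) = 260*(-7) = -1820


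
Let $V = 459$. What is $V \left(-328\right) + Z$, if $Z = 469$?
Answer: $-150083$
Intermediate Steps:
$V \left(-328\right) + Z = 459 \left(-328\right) + 469 = -150552 + 469 = -150083$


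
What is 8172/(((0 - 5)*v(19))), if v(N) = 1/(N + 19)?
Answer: -310536/5 ≈ -62107.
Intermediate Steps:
v(N) = 1/(19 + N)
8172/(((0 - 5)*v(19))) = 8172/(((0 - 5)/(19 + 19))) = 8172/((-5/38)) = 8172/((-5*1/38)) = 8172/(-5/38) = 8172*(-38/5) = -310536/5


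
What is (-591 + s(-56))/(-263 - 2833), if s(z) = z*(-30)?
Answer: -121/344 ≈ -0.35174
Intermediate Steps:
s(z) = -30*z
(-591 + s(-56))/(-263 - 2833) = (-591 - 30*(-56))/(-263 - 2833) = (-591 + 1680)/(-3096) = 1089*(-1/3096) = -121/344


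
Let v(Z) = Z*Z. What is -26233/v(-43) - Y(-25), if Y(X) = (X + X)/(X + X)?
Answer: -28082/1849 ≈ -15.188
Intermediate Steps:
v(Z) = Z²
Y(X) = 1 (Y(X) = (2*X)/((2*X)) = (2*X)*(1/(2*X)) = 1)
-26233/v(-43) - Y(-25) = -26233/((-43)²) - 1*1 = -26233/1849 - 1 = -28082/1849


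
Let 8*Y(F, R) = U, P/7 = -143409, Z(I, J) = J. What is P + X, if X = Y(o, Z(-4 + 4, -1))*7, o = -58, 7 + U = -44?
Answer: -8031261/8 ≈ -1.0039e+6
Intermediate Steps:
U = -51 (U = -7 - 44 = -51)
P = -1003863 (P = 7*(-143409) = -1003863)
Y(F, R) = -51/8 (Y(F, R) = (1/8)*(-51) = -51/8)
X = -357/8 (X = -51/8*7 = -357/8 ≈ -44.625)
P + X = -1003863 - 357/8 = -8031261/8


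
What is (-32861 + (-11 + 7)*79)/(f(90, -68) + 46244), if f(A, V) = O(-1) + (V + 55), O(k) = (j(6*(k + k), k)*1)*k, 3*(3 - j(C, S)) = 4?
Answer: -99531/138688 ≈ -0.71766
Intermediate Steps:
j(C, S) = 5/3 (j(C, S) = 3 - ⅓*4 = 3 - 4/3 = 5/3)
O(k) = 5*k/3 (O(k) = ((5/3)*1)*k = 5*k/3)
f(A, V) = 160/3 + V (f(A, V) = (5/3)*(-1) + (V + 55) = -5/3 + (55 + V) = 160/3 + V)
(-32861 + (-11 + 7)*79)/(f(90, -68) + 46244) = (-32861 + (-11 + 7)*79)/((160/3 - 68) + 46244) = (-32861 - 4*79)/(-44/3 + 46244) = (-32861 - 316)/(138688/3) = -33177*3/138688 = -99531/138688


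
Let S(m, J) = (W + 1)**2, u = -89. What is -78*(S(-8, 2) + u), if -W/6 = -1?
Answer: 3120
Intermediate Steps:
W = 6 (W = -6*(-1) = 6)
S(m, J) = 49 (S(m, J) = (6 + 1)**2 = 7**2 = 49)
-78*(S(-8, 2) + u) = -78*(49 - 89) = -78*(-40) = 3120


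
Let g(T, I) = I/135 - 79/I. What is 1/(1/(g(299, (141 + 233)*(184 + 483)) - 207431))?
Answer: -6923389240631/33676830 ≈ -2.0558e+5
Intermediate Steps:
g(T, I) = -79/I + I/135 (g(T, I) = I*(1/135) - 79/I = I/135 - 79/I = -79/I + I/135)
1/(1/(g(299, (141 + 233)*(184 + 483)) - 207431)) = 1/(1/((-79*1/((141 + 233)*(184 + 483)) + ((141 + 233)*(184 + 483))/135) - 207431)) = 1/(1/((-79/(374*667) + (374*667)/135) - 207431)) = 1/(1/((-79/249458 + (1/135)*249458) - 207431)) = 1/(1/((-79*1/249458 + 249458/135) - 207431)) = 1/(1/((-79/249458 + 249458/135) - 207431)) = 1/(1/(62229283099/33676830 - 207431)) = 1/(1/(-6923389240631/33676830)) = 1/(-33676830/6923389240631) = -6923389240631/33676830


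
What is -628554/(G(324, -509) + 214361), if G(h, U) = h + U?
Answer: -104759/35696 ≈ -2.9348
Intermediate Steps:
G(h, U) = U + h
-628554/(G(324, -509) + 214361) = -628554/((-509 + 324) + 214361) = -628554/(-185 + 214361) = -628554/214176 = -628554*1/214176 = -104759/35696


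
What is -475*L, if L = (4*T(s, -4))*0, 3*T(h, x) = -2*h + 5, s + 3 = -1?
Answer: 0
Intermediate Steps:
s = -4 (s = -3 - 1 = -4)
T(h, x) = 5/3 - 2*h/3 (T(h, x) = (-2*h + 5)/3 = (5 - 2*h)/3 = 5/3 - 2*h/3)
L = 0 (L = (4*(5/3 - ⅔*(-4)))*0 = (4*(5/3 + 8/3))*0 = (4*(13/3))*0 = (52/3)*0 = 0)
-475*L = -475*0 = 0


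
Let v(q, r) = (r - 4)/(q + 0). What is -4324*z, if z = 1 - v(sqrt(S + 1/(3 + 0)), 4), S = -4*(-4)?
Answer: -4324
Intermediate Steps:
S = 16
v(q, r) = (-4 + r)/q
z = 1 (z = 1 - (-4 + 4)/(sqrt(16 + 1/(3 + 0))) = 1 - 0/(sqrt(16 + 1/3)) = 1 - 0/(sqrt(49/3)) = 1 - 0/(7*sqrt(3)/3) = 1 - sqrt(3)/7*0 = 1 - 1*0 = 1 + 0 = 1)
-4324*z = -4324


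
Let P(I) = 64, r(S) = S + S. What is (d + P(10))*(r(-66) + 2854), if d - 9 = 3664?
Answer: 10172114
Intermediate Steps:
r(S) = 2*S
d = 3673 (d = 9 + 3664 = 3673)
(d + P(10))*(r(-66) + 2854) = (3673 + 64)*(2*(-66) + 2854) = 3737*(-132 + 2854) = 3737*2722 = 10172114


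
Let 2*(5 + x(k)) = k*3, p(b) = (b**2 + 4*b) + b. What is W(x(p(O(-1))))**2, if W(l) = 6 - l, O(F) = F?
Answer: 289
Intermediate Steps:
p(b) = b**2 + 5*b
x(k) = -5 + 3*k/2 (x(k) = -5 + (k*3)/2 = -5 + (3*k)/2 = -5 + 3*k/2)
W(x(p(O(-1))))**2 = (6 - (-5 + 3*(-(5 - 1))/2))**2 = (6 - (-5 + 3*(-1*4)/2))**2 = (6 - (-5 + (3/2)*(-4)))**2 = (6 - (-5 - 6))**2 = (6 - 1*(-11))**2 = (6 + 11)**2 = 17**2 = 289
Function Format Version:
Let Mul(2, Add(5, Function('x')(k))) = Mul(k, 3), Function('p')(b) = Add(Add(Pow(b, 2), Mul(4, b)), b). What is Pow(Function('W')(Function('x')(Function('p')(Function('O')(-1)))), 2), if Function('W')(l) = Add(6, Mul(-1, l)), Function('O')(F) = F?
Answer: 289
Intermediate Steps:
Function('p')(b) = Add(Pow(b, 2), Mul(5, b))
Function('x')(k) = Add(-5, Mul(Rational(3, 2), k)) (Function('x')(k) = Add(-5, Mul(Rational(1, 2), Mul(k, 3))) = Add(-5, Mul(Rational(1, 2), Mul(3, k))) = Add(-5, Mul(Rational(3, 2), k)))
Pow(Function('W')(Function('x')(Function('p')(Function('O')(-1)))), 2) = Pow(Add(6, Mul(-1, Add(-5, Mul(Rational(3, 2), Mul(-1, Add(5, -1)))))), 2) = Pow(Add(6, Mul(-1, Add(-5, Mul(Rational(3, 2), Mul(-1, 4))))), 2) = Pow(Add(6, Mul(-1, Add(-5, Mul(Rational(3, 2), -4)))), 2) = Pow(Add(6, Mul(-1, Add(-5, -6))), 2) = Pow(Add(6, Mul(-1, -11)), 2) = Pow(Add(6, 11), 2) = Pow(17, 2) = 289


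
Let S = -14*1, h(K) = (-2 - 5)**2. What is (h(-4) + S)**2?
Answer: 1225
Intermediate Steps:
h(K) = 49 (h(K) = (-7)**2 = 49)
S = -14
(h(-4) + S)**2 = (49 - 14)**2 = 35**2 = 1225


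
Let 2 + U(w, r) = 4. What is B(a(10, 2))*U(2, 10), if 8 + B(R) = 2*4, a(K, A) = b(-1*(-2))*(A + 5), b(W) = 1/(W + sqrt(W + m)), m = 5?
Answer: 0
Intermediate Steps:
U(w, r) = 2 (U(w, r) = -2 + 4 = 2)
b(W) = 1/(W + sqrt(5 + W)) (b(W) = 1/(W + sqrt(W + 5)) = 1/(W + sqrt(5 + W)))
a(K, A) = (5 + A)/(2 + sqrt(7)) (a(K, A) = (A + 5)/(-1*(-2) + sqrt(5 - 1*(-2))) = (5 + A)/(2 + sqrt(5 + 2)) = (5 + A)/(2 + sqrt(7)))
B(R) = 0 (B(R) = -8 + 2*4 = -8 + 8 = 0)
B(a(10, 2))*U(2, 10) = 0*2 = 0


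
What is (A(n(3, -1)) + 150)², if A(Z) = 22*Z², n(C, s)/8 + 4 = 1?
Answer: 164403684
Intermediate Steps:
n(C, s) = -24 (n(C, s) = -32 + 8*1 = -32 + 8 = -24)
(A(n(3, -1)) + 150)² = (22*(-24)² + 150)² = (22*576 + 150)² = (12672 + 150)² = 12822² = 164403684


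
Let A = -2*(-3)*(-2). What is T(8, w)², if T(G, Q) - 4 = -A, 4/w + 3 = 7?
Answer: 256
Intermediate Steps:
A = -12 (A = 6*(-2) = -12)
w = 1 (w = 4/(-3 + 7) = 4/4 = 4*(¼) = 1)
T(G, Q) = 16 (T(G, Q) = 4 - 1*(-12) = 4 + 12 = 16)
T(8, w)² = 16² = 256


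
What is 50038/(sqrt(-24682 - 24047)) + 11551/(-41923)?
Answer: -11551/41923 - 50038*I*sqrt(48729)/48729 ≈ -0.27553 - 226.68*I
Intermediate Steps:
50038/(sqrt(-24682 - 24047)) + 11551/(-41923) = 50038/(sqrt(-48729)) + 11551*(-1/41923) = 50038/((I*sqrt(48729))) - 11551/41923 = 50038*(-I*sqrt(48729)/48729) - 11551/41923 = -50038*I*sqrt(48729)/48729 - 11551/41923 = -11551/41923 - 50038*I*sqrt(48729)/48729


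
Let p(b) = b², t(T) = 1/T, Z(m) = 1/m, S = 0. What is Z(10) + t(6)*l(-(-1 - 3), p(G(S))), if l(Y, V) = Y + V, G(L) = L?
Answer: 23/30 ≈ 0.76667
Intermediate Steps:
l(Y, V) = V + Y
Z(10) + t(6)*l(-(-1 - 3), p(G(S))) = 1/10 + (0² - (-1 - 3))/6 = ⅒ + (0 - 1*(-4))/6 = ⅒ + (0 + 4)/6 = ⅒ + (⅙)*4 = ⅒ + ⅔ = 23/30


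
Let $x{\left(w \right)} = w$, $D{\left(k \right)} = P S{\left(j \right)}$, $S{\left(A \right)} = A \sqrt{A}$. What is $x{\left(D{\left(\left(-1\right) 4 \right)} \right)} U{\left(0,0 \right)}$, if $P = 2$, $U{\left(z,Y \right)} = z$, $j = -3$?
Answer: $0$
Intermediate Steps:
$S{\left(A \right)} = A^{\frac{3}{2}}$
$D{\left(k \right)} = - 6 i \sqrt{3}$ ($D{\left(k \right)} = 2 \left(-3\right)^{\frac{3}{2}} = 2 \left(- 3 i \sqrt{3}\right) = - 6 i \sqrt{3}$)
$x{\left(D{\left(\left(-1\right) 4 \right)} \right)} U{\left(0,0 \right)} = - 6 i \sqrt{3} \cdot 0 = 0$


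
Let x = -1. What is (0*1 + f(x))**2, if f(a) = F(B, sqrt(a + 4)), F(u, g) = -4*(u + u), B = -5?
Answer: 1600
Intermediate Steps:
F(u, g) = -8*u
f(a) = 40 (f(a) = -8*(-5) = 40)
(0*1 + f(x))**2 = (0*1 + 40)**2 = (0 + 40)**2 = 40**2 = 1600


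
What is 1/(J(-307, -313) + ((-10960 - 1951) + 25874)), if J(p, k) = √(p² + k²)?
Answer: 12963/167847151 - √192218/167847151 ≈ 7.4619e-5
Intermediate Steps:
J(p, k) = √(k² + p²)
1/(J(-307, -313) + ((-10960 - 1951) + 25874)) = 1/(√((-313)² + (-307)²) + ((-10960 - 1951) + 25874)) = 1/(√(97969 + 94249) + (-12911 + 25874)) = 1/(√192218 + 12963) = 1/(12963 + √192218)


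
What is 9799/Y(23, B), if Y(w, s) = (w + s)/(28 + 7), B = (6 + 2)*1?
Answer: 342965/31 ≈ 11063.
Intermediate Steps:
B = 8 (B = 8*1 = 8)
Y(w, s) = s/35 + w/35 (Y(w, s) = (s + w)/35 = (s + w)*(1/35) = s/35 + w/35)
9799/Y(23, B) = 9799/((1/35)*8 + (1/35)*23) = 9799/(8/35 + 23/35) = 9799/(31/35) = 9799*(35/31) = 342965/31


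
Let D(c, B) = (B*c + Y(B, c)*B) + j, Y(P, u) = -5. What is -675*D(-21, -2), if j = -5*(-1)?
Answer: -38475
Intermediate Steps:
j = 5
D(c, B) = 5 - 5*B + B*c (D(c, B) = (B*c - 5*B) + 5 = (-5*B + B*c) + 5 = 5 - 5*B + B*c)
-675*D(-21, -2) = -675*(5 - 5*(-2) - 2*(-21)) = -675*(5 + 10 + 42) = -675*57 = -38475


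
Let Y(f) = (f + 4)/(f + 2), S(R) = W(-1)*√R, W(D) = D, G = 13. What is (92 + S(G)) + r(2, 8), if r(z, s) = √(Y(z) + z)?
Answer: 92 + √14/2 - √13 ≈ 90.265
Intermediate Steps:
S(R) = -√R
Y(f) = (4 + f)/(2 + f)
r(z, s) = √(z + (4 + z)/(2 + z)) (r(z, s) = √((4 + z)/(2 + z) + z) = √(z + (4 + z)/(2 + z)))
(92 + S(G)) + r(2, 8) = (92 - √13) + √((4 + 2 + 2*(2 + 2))/(2 + 2)) = (92 - √13) + √((4 + 2 + 2*4)/4) = (92 - √13) + √((4 + 2 + 8)/4) = (92 - √13) + √((¼)*14) = (92 - √13) + √(7/2) = (92 - √13) + √14/2 = 92 + √14/2 - √13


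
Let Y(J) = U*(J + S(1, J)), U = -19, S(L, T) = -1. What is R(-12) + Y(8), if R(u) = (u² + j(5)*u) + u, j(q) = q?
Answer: -61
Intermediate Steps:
R(u) = u² + 6*u (R(u) = (u² + 5*u) + u = u² + 6*u)
Y(J) = 19 - 19*J (Y(J) = -19*(J - 1) = -19*(-1 + J) = 19 - 19*J)
R(-12) + Y(8) = -12*(6 - 12) + (19 - 19*8) = -12*(-6) + (19 - 152) = 72 - 133 = -61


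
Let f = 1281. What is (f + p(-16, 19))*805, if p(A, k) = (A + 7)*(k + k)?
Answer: 755895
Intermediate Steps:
p(A, k) = 2*k*(7 + A) (p(A, k) = (7 + A)*(2*k) = 2*k*(7 + A))
(f + p(-16, 19))*805 = (1281 + 2*19*(7 - 16))*805 = (1281 + 2*19*(-9))*805 = (1281 - 342)*805 = 939*805 = 755895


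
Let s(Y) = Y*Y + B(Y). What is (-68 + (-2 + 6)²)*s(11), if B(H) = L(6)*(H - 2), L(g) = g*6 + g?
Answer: -25948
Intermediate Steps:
L(g) = 7*g (L(g) = 6*g + g = 7*g)
B(H) = -84 + 42*H (B(H) = (7*6)*(H - 2) = 42*(-2 + H) = -84 + 42*H)
s(Y) = -84 + Y² + 42*Y (s(Y) = Y*Y + (-84 + 42*Y) = Y² + (-84 + 42*Y) = -84 + Y² + 42*Y)
(-68 + (-2 + 6)²)*s(11) = (-68 + (-2 + 6)²)*(-84 + 11² + 42*11) = (-68 + 4²)*(-84 + 121 + 462) = (-68 + 16)*499 = -52*499 = -25948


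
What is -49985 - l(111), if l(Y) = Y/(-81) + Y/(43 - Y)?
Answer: -91766947/1836 ≈ -49982.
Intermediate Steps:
l(Y) = -Y/81 + Y/(43 - Y) (l(Y) = Y*(-1/81) + Y/(43 - Y) = -Y/81 + Y/(43 - Y))
-49985 - l(111) = -49985 - (-1)*111*(38 + 111)/(-3483 + 81*111) = -49985 - (-1)*111*149/(-3483 + 8991) = -49985 - (-1)*111*149/5508 = -49985 - 1*(-5513/1836) = -49985 + 5513/1836 = -91766947/1836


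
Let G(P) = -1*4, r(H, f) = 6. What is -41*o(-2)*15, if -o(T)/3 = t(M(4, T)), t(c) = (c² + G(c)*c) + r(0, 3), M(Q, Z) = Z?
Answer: 33210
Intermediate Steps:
G(P) = -4
t(c) = 6 + c² - 4*c (t(c) = (c² - 4*c) + 6 = 6 + c² - 4*c)
o(T) = -18 - 3*T² + 12*T (o(T) = -3*(6 + T² - 4*T) = -18 - 3*T² + 12*T)
-41*o(-2)*15 = -41*(-18 - 3*(-2)² + 12*(-2))*15 = -41*(-18 - 3*4 - 24)*15 = -41*(-18 - 12 - 24)*15 = -41*(-54)*15 = 2214*15 = 33210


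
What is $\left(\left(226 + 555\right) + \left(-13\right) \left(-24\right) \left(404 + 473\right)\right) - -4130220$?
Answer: $4404625$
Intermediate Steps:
$\left(\left(226 + 555\right) + \left(-13\right) \left(-24\right) \left(404 + 473\right)\right) - -4130220 = \left(781 + 312 \cdot 877\right) + 4130220 = \left(781 + 273624\right) + 4130220 = 274405 + 4130220 = 4404625$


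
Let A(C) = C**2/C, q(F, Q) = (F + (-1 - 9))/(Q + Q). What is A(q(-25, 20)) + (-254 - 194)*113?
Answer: -404999/8 ≈ -50625.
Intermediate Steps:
q(F, Q) = (-10 + F)/(2*Q) (q(F, Q) = (F - 10)/((2*Q)) = (-10 + F)*(1/(2*Q)) = (-10 + F)/(2*Q))
A(C) = C
A(q(-25, 20)) + (-254 - 194)*113 = (1/2)*(-10 - 25)/20 + (-254 - 194)*113 = (1/2)*(1/20)*(-35) - 448*113 = -7/8 - 50624 = -404999/8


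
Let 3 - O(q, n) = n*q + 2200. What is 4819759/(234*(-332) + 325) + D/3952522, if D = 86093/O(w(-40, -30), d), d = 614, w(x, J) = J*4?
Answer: -194537955551078125/3122571051562534 ≈ -62.301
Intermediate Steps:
w(x, J) = 4*J
O(q, n) = -2197 - n*q (O(q, n) = 3 - (n*q + 2200) = 3 - (2200 + n*q) = 3 + (-2200 - n*q) = -2197 - n*q)
D = 86093/71483 (D = 86093/(-2197 - 1*614*4*(-30)) = 86093/(-2197 - 1*614*(-120)) = 86093/(-2197 + 73680) = 86093/71483 ≈ 1.2044)
4819759/(234*(-332) + 325) + D/3952522 = 4819759/(234*(-332) + 325) + (86093/71483)/3952522 = 4819759/(-77688 + 325) + (86093/71483)*(1/3952522) = 4819759/(-77363) + 12299/40362590018 = 4819759*(-1/77363) + 12299/40362590018 = -4819759/77363 + 12299/40362590018 = -194537955551078125/3122571051562534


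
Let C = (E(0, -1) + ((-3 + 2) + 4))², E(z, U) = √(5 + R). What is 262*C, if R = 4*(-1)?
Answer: 4192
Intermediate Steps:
R = -4
E(z, U) = 1 (E(z, U) = √(5 - 4) = √1 = 1)
C = 16 (C = (1 + ((-3 + 2) + 4))² = (1 + (-1 + 4))² = (1 + 3)² = 4² = 16)
262*C = 262*16 = 4192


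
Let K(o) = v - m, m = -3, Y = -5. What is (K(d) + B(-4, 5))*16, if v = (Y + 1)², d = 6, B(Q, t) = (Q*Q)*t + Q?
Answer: 1520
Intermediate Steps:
B(Q, t) = Q + t*Q² (B(Q, t) = Q²*t + Q = t*Q² + Q = Q + t*Q²)
v = 16 (v = (-5 + 1)² = (-4)² = 16)
K(o) = 19 (K(o) = 16 - 1*(-3) = 16 + 3 = 19)
(K(d) + B(-4, 5))*16 = (19 - 4*(1 - 4*5))*16 = (19 - 4*(1 - 20))*16 = (19 - 4*(-19))*16 = (19 + 76)*16 = 95*16 = 1520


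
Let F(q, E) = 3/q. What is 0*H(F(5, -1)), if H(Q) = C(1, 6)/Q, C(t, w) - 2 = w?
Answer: 0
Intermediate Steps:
C(t, w) = 2 + w
H(Q) = 8/Q (H(Q) = (2 + 6)/Q = 8/Q)
0*H(F(5, -1)) = 0*(8/((3/5))) = 0*(8/((3*(⅕)))) = 0*(8/(⅗)) = 0*(8*(5/3)) = 0*(40/3) = 0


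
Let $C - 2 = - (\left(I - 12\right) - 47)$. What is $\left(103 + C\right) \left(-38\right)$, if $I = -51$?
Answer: $-8170$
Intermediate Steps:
$C = 112$ ($C = 2 - \left(\left(-51 - 12\right) - 47\right) = 2 - \left(-63 - 47\right) = 2 - -110 = 2 + 110 = 112$)
$\left(103 + C\right) \left(-38\right) = \left(103 + 112\right) \left(-38\right) = 215 \left(-38\right) = -8170$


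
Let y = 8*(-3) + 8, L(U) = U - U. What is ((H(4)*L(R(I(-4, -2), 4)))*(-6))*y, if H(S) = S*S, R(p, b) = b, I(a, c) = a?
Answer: 0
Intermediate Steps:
H(S) = S²
L(U) = 0
y = -16 (y = -24 + 8 = -16)
((H(4)*L(R(I(-4, -2), 4)))*(-6))*y = ((4²*0)*(-6))*(-16) = ((16*0)*(-6))*(-16) = (0*(-6))*(-16) = 0*(-16) = 0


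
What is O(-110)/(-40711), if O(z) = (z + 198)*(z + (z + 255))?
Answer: -280/3701 ≈ -0.075655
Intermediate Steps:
O(z) = (198 + z)*(255 + 2*z) (O(z) = (198 + z)*(z + (255 + z)) = (198 + z)*(255 + 2*z))
O(-110)/(-40711) = (50490 + 2*(-110)**2 + 651*(-110))/(-40711) = (50490 + 2*12100 - 71610)*(-1/40711) = (50490 + 24200 - 71610)*(-1/40711) = 3080*(-1/40711) = -280/3701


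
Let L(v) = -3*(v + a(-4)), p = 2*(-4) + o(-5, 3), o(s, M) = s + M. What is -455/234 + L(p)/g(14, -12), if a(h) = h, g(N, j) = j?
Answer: -49/9 ≈ -5.4444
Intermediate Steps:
o(s, M) = M + s
p = -10 (p = 2*(-4) + (3 - 5) = -8 - 2 = -10)
L(v) = 12 - 3*v (L(v) = -3*(v - 4) = -3*(-4 + v) = 12 - 3*v)
-455/234 + L(p)/g(14, -12) = -455/234 + (12 - 3*(-10))/(-12) = -455*1/234 + (12 + 30)*(-1/12) = -35/18 + 42*(-1/12) = -35/18 - 7/2 = -49/9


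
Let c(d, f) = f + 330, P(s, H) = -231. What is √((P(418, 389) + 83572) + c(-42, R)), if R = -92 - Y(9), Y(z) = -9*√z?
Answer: √83606 ≈ 289.15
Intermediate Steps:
R = -65 (R = -92 - (-9)*√9 = -92 - (-9)*3 = -92 - 1*(-27) = -92 + 27 = -65)
c(d, f) = 330 + f
√((P(418, 389) + 83572) + c(-42, R)) = √((-231 + 83572) + (330 - 65)) = √(83341 + 265) = √83606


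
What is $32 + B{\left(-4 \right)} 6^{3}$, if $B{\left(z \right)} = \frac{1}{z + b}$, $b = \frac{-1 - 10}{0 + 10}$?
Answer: $- \frac{176}{17} \approx -10.353$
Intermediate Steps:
$b = - \frac{11}{10} \approx -1.1$
$B{\left(z \right)} = \frac{1}{- \frac{11}{10} + z}$ ($B{\left(z \right)} = \frac{1}{z - \frac{11}{10}} = \frac{1}{- \frac{11}{10} + z}$)
$32 + B{\left(-4 \right)} 6^{3} = 32 + \frac{10}{-11 + 10 \left(-4\right)} 6^{3} = 32 + \frac{10}{-11 - 40} \cdot 216 = 32 + \frac{10}{-51} \cdot 216 = 32 + 10 \left(- \frac{1}{51}\right) 216 = 32 - \frac{720}{17} = - \frac{176}{17}$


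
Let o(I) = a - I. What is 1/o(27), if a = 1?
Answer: -1/26 ≈ -0.038462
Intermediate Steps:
o(I) = 1 - I
1/o(27) = 1/(1 - 1*27) = 1/(1 - 27) = 1/(-26) = -1/26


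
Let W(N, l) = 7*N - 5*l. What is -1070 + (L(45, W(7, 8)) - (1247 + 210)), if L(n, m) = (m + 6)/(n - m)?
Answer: -30319/12 ≈ -2526.6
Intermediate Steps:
W(N, l) = -5*l + 7*N
L(n, m) = (6 + m)/(n - m)
-1070 + (L(45, W(7, 8)) - (1247 + 210)) = -1070 + ((-6 - (-5*8 + 7*7))/((-5*8 + 7*7) - 1*45) - (1247 + 210)) = -1070 + ((-6 - (-40 + 49))/((-40 + 49) - 45) - 1*1457) = -1070 + ((-6 - 1*9)/(9 - 45) - 1457) = -1070 + ((-6 - 9)/(-36) - 1457) = -1070 + (-1/36*(-15) - 1457) = -1070 + (5/12 - 1457) = -1070 - 17479/12 = -30319/12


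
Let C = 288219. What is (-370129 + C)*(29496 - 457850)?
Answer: 35086476140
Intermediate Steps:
(-370129 + C)*(29496 - 457850) = (-370129 + 288219)*(29496 - 457850) = -81910*(-428354) = 35086476140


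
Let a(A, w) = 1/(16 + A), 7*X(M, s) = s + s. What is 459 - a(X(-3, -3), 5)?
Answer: 48647/106 ≈ 458.93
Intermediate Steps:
X(M, s) = 2*s/7 (X(M, s) = (s + s)/7 = (2*s)/7 = 2*s/7)
459 - a(X(-3, -3), 5) = 459 - 1/(16 + (2/7)*(-3)) = 459 - 1/(16 - 6/7) = 459 - 1/106/7 = 459 - 1*7/106 = 459 - 7/106 = 48647/106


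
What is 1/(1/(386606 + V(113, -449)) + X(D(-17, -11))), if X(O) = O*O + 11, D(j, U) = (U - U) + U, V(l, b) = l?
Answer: 386719/51046909 ≈ 0.0075758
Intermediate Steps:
D(j, U) = U (D(j, U) = 0 + U = U)
X(O) = 11 + O² (X(O) = O² + 11 = 11 + O²)
1/(1/(386606 + V(113, -449)) + X(D(-17, -11))) = 1/(1/(386606 + 113) + (11 + (-11)²)) = 1/(1/386719 + (11 + 121)) = 1/(1/386719 + 132) = 1/(51046909/386719) = 386719/51046909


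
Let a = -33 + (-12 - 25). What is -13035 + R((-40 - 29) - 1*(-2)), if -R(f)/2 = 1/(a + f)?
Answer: -1785793/137 ≈ -13035.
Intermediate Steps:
a = -70 (a = -33 - 37 = -70)
R(f) = -2/(-70 + f)
-13035 + R((-40 - 29) - 1*(-2)) = -13035 - 2/(-70 + ((-40 - 29) - 1*(-2))) = -13035 - 2/(-70 + (-69 + 2)) = -13035 - 2/(-70 - 67) = -13035 - 2/(-137) = -13035 - 2*(-1/137) = -13035 + 2/137 = -1785793/137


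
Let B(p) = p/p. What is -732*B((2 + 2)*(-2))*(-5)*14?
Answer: 51240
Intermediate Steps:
B(p) = 1
-732*B((2 + 2)*(-2))*(-5)*14 = -732*1*(-5)*14 = -(-3660)*14 = -732*(-70) = 51240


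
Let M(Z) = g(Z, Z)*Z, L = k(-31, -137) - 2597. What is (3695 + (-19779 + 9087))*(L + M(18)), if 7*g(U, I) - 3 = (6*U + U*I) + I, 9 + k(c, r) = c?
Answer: 72104085/7 ≈ 1.0301e+7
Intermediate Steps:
k(c, r) = -9 + c
g(U, I) = 3/7 + I/7 + 6*U/7 + I*U/7 (g(U, I) = 3/7 + ((6*U + U*I) + I)/7 = 3/7 + ((6*U + I*U) + I)/7 = 3/7 + (I + 6*U + I*U)/7 = 3/7 + (I/7 + 6*U/7 + I*U/7) = 3/7 + I/7 + 6*U/7 + I*U/7)
L = -2637 (L = (-9 - 31) - 2597 = -40 - 2597 = -2637)
M(Z) = Z*(3/7 + Z + Z²/7) (M(Z) = (3/7 + Z/7 + 6*Z/7 + Z*Z/7)*Z = (3/7 + Z/7 + 6*Z/7 + Z²/7)*Z = (3/7 + Z + Z²/7)*Z = Z*(3/7 + Z + Z²/7))
(3695 + (-19779 + 9087))*(L + M(18)) = (3695 + (-19779 + 9087))*(-2637 + (⅐)*18*(3 + 18² + 7*18)) = (3695 - 10692)*(-2637 + (⅐)*18*(3 + 324 + 126)) = -6997*(-2637 + (⅐)*18*453) = -6997*(-2637 + 8154/7) = -6997*(-10305/7) = 72104085/7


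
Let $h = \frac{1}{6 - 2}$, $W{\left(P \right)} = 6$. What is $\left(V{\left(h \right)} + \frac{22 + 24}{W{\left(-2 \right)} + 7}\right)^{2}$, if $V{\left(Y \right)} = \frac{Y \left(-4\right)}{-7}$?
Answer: $\frac{112225}{8281} \approx 13.552$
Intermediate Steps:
$h = \frac{1}{4} \approx 0.25$
$V{\left(Y \right)} = \frac{4 Y}{7}$ ($V{\left(Y \right)} = - 4 Y \left(- \frac{1}{7}\right) = \frac{4 Y}{7}$)
$\left(V{\left(h \right)} + \frac{22 + 24}{W{\left(-2 \right)} + 7}\right)^{2} = \left(\frac{4}{7} \cdot \frac{1}{4} + \frac{22 + 24}{6 + 7}\right)^{2} = \left(\frac{1}{7} + \frac{46}{13}\right)^{2} = \left(\frac{335}{91}\right)^{2} = \frac{112225}{8281}$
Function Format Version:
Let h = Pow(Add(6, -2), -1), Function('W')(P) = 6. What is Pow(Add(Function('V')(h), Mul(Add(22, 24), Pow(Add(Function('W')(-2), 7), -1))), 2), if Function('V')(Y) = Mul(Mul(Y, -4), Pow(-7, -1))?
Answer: Rational(112225, 8281) ≈ 13.552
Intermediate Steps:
h = Rational(1, 4) (h = Pow(4, -1) = Rational(1, 4) ≈ 0.25000)
Function('V')(Y) = Mul(Rational(4, 7), Y) (Function('V')(Y) = Mul(Mul(-4, Y), Rational(-1, 7)) = Mul(Rational(4, 7), Y))
Pow(Add(Function('V')(h), Mul(Add(22, 24), Pow(Add(Function('W')(-2), 7), -1))), 2) = Pow(Add(Mul(Rational(4, 7), Rational(1, 4)), Mul(Add(22, 24), Pow(Add(6, 7), -1))), 2) = Pow(Add(Rational(1, 7), Mul(46, Pow(13, -1))), 2) = Pow(Add(Rational(1, 7), Mul(46, Rational(1, 13))), 2) = Pow(Add(Rational(1, 7), Rational(46, 13)), 2) = Pow(Rational(335, 91), 2) = Rational(112225, 8281)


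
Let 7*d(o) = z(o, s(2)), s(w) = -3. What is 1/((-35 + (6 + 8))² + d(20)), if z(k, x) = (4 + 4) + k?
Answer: 1/445 ≈ 0.0022472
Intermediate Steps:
z(k, x) = 8 + k
d(o) = 8/7 + o/7 (d(o) = (8 + o)/7 = 8/7 + o/7)
1/((-35 + (6 + 8))² + d(20)) = 1/((-35 + (6 + 8))² + (8/7 + (⅐)*20)) = 1/((-35 + 14)² + (8/7 + 20/7)) = 1/((-21)² + 4) = 1/(441 + 4) = 1/445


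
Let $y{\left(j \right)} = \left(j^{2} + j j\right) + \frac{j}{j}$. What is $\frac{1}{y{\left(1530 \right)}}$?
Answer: $\frac{1}{4681801} \approx 2.1359 \cdot 10^{-7}$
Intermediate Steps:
$y{\left(j \right)} = 1 + 2 j^{2}$ ($y{\left(j \right)} = \left(j^{2} + j^{2}\right) + 1 = 2 j^{2} + 1 = 1 + 2 j^{2}$)
$\frac{1}{y{\left(1530 \right)}} = \frac{1}{1 + 2 \cdot 1530^{2}} = \frac{1}{1 + 2 \cdot 2340900} = \frac{1}{1 + 4681800} = \frac{1}{4681801}$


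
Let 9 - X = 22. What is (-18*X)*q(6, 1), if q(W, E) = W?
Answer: 1404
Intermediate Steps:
X = -13 (X = 9 - 1*22 = 9 - 22 = -13)
(-18*X)*q(6, 1) = -18*(-13)*6 = 234*6 = 1404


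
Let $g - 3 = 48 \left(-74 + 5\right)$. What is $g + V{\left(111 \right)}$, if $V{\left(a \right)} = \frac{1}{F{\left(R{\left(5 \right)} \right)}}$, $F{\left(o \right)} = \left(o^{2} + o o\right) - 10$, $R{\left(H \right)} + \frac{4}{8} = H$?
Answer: $- \frac{201847}{61} \approx -3309.0$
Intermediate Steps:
$R{\left(H \right)} = - \frac{1}{2} + H$
$g = -3309$ ($g = 3 + 48 \left(-74 + 5\right) = 3 + 48 \left(-69\right) = 3 - 3312 = -3309$)
$F{\left(o \right)} = -10 + 2 o^{2}$ ($F{\left(o \right)} = \left(o^{2} + o^{2}\right) - 10 = 2 o^{2} - 10 = -10 + 2 o^{2}$)
$V{\left(a \right)} = \frac{2}{61}$ ($V{\left(a \right)} = \frac{1}{-10 + 2 \left(- \frac{1}{2} + 5\right)^{2}} = \frac{1}{-10 + 2 \left(\frac{9}{2}\right)^{2}} = \frac{1}{-10 + 2 \cdot \frac{81}{4}} = \frac{1}{-10 + \frac{81}{2}} = \frac{1}{\frac{61}{2}} = \frac{2}{61}$)
$g + V{\left(111 \right)} = -3309 + \frac{2}{61} = - \frac{201847}{61}$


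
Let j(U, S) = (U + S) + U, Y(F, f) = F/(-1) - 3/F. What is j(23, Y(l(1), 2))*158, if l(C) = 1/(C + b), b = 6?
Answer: 27492/7 ≈ 3927.4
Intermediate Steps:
l(C) = 1/(6 + C) (l(C) = 1/(C + 6) = 1/(6 + C))
Y(F, f) = -F - 3/F (Y(F, f) = F*(-1) - 3/F = -F - 3/F)
j(U, S) = S + 2*U (j(U, S) = (S + U) + U = S + 2*U)
j(23, Y(l(1), 2))*158 = ((-1/(6 + 1) - 3/(1/(6 + 1))) + 2*23)*158 = ((-1/7 - 3/(1/7)) + 46)*158 = ((-1*⅐ - 3/⅐) + 46)*158 = ((-⅐ - 3*7) + 46)*158 = ((-⅐ - 21) + 46)*158 = (-148/7 + 46)*158 = (174/7)*158 = 27492/7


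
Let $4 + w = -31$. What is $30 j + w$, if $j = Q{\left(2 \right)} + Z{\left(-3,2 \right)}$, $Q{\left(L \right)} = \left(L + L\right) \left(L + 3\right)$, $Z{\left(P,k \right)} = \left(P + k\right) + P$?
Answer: $445$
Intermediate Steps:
$w = -35$ ($w = -4 - 31 = -35$)
$Z{\left(P,k \right)} = k + 2 P$
$Q{\left(L \right)} = 2 L \left(3 + L\right)$
$j = 16$ ($j = 2 \cdot 2 \left(3 + 2\right) + \left(2 + 2 \left(-3\right)\right) = 2 \cdot 2 \cdot 5 + \left(2 - 6\right) = 20 - 4 = 16$)
$30 j + w = 30 \cdot 16 - 35 = 480 - 35 = 445$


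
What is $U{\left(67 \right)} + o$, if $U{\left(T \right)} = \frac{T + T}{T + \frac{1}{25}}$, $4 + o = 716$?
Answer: $\frac{598331}{838} \approx 714.0$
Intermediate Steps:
$o = 712$ ($o = -4 + 716 = 712$)
$U{\left(T \right)} = \frac{2 T}{\frac{1}{25} + T}$ ($U{\left(T \right)} = \frac{2 T}{T + \frac{1}{25}} = \frac{2 T}{\frac{1}{25} + T}$)
$U{\left(67 \right)} + o = 50 \cdot 67 \frac{1}{1 + 25 \cdot 67} + 712 = 50 \cdot 67 \frac{1}{1 + 1675} + 712 = 50 \cdot 67 \cdot \frac{1}{1676} + 712 = \frac{1675}{838} + 712 = \frac{598331}{838}$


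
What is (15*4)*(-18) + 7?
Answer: -1073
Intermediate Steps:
(15*4)*(-18) + 7 = 60*(-18) + 7 = -1080 + 7 = -1073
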